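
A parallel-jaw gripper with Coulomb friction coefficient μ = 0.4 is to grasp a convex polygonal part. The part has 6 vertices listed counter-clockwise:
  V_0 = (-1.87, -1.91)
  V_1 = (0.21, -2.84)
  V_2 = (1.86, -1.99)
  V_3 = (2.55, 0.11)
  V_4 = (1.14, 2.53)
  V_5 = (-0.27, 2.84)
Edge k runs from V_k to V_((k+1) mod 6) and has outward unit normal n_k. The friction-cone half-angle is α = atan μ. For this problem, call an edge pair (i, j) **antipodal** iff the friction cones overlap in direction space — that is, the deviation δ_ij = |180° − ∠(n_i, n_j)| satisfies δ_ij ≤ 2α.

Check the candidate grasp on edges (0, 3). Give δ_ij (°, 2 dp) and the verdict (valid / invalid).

δ = 35.68°, valid

α = atan 0.4 = 21.80°;  2α = 43.60°
edge 0: e_0 = (+2.08, -0.93);  n_0 = (-0.4082, -0.9129)
edge 3: e_3 = (-1.41, +2.42);  n_3 = (+0.8640, +0.5034)
∠(n_0, n_3) = 144.32°
δ = |180° − 144.32°| = 35.68°
35.68° ≤ 2α = 43.60°  →  valid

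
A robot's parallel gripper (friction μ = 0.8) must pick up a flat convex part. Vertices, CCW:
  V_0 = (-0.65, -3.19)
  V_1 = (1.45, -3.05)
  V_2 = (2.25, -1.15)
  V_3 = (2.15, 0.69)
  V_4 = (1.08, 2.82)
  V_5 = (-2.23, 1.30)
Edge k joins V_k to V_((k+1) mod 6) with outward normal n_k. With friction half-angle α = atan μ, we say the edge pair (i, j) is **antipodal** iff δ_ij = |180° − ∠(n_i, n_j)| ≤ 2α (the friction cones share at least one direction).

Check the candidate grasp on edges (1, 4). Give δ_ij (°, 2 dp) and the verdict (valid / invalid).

α = atan 0.8 = 38.66°;  2α = 77.32°
edge 1: e_1 = (+0.80, +1.90);  n_1 = (+0.9216, -0.3881)
edge 4: e_4 = (-3.31, -1.52);  n_4 = (-0.4173, +0.9088)
∠(n_1, n_4) = 137.50°
δ = |180° − 137.50°| = 42.50°
42.50° ≤ 2α = 77.32°  →  valid

δ = 42.50°, valid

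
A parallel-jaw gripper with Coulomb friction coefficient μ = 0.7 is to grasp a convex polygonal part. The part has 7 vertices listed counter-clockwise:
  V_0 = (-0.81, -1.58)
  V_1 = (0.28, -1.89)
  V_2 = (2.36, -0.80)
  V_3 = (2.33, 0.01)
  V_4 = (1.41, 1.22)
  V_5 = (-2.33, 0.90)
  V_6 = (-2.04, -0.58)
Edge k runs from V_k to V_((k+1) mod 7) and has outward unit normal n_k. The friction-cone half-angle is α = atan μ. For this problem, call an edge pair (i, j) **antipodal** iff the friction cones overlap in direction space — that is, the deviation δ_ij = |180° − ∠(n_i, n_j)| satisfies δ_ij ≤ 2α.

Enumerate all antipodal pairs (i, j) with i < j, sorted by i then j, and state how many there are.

α = atan 0.7 = 34.99°;  2α = 69.98°
n_0 = (-0.2736, -0.9619)
n_1 = (+0.4642, -0.8857)
n_2 = (+0.9993, +0.0370)
n_3 = (+0.7960, +0.6053)
n_4 = (-0.0853, +0.9964)
n_5 = (-0.9813, -0.1923)
n_6 = (-0.6308, -0.7759)
  (0,1): δ = 136.47°  ·
  (0,2): δ = 72.00°  ·
  (0,3): δ = 36.88°  ✓
  (0,4): δ = 20.77°  ✓
  (0,5): δ = 116.96°  ·
  (0,6): δ = 156.76°  ·
  (1,2): δ = 115.54°  ·
  (1,3): δ = 80.41°  ·
  (1,4): δ = 22.77°  ✓
  (1,5): δ = 73.43°  ·
  (1,6): δ = 113.23°  ·
  (2,3): δ = 144.87°  ·
  (2,4): δ = 87.23°  ·
  (2,5): δ = 8.97°  ✓
  (2,6): δ = 48.77°  ✓
  (3,4): δ = 122.36°  ·
  (3,5): δ = 26.16°  ✓
  (3,6): δ = 13.64°  ✓
  (4,5): δ = 83.80°  ·
  (4,6): δ = 44.00°  ✓
  (5,6): δ = 140.20°  ·
antipodal pairs: 8

count = 8; pairs: (0,3), (0,4), (1,4), (2,5), (2,6), (3,5), (3,6), (4,6)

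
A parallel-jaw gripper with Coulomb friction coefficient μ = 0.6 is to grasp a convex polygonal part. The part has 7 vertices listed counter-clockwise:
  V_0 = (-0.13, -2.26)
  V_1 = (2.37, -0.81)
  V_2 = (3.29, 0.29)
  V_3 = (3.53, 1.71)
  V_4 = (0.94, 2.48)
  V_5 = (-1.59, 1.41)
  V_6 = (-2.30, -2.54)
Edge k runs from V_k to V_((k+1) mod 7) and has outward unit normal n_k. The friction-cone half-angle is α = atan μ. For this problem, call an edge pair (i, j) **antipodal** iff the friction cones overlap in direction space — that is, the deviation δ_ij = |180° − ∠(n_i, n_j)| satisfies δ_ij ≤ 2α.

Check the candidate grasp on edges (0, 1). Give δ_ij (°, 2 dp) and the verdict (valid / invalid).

α = atan 0.6 = 30.96°;  2α = 61.93°
edge 0: e_0 = (+2.50, +1.45);  n_0 = (+0.5017, -0.8650)
edge 1: e_1 = (+0.92, +1.10);  n_1 = (+0.7671, -0.6416)
∠(n_0, n_1) = 19.98°
δ = |180° − 19.98°| = 160.02°
160.02° > 2α = 61.93°  →  invalid

δ = 160.02°, invalid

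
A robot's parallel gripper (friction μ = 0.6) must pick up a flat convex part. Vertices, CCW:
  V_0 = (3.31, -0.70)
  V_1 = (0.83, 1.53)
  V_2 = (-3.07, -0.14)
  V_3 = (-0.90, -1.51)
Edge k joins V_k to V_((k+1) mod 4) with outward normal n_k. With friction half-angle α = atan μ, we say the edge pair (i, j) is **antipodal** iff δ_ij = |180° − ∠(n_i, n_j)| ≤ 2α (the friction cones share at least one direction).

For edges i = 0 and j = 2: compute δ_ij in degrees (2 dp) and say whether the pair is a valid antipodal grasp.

α = atan 0.6 = 30.96°;  2α = 61.93°
edge 0: e_0 = (-2.48, +2.23);  n_0 = (+0.6686, +0.7436)
edge 2: e_2 = (+2.17, -1.37);  n_2 = (-0.5338, -0.8456)
∠(n_0, n_2) = 170.30°
δ = |180° − 170.30°| = 9.70°
9.70° ≤ 2α = 61.93°  →  valid

δ = 9.70°, valid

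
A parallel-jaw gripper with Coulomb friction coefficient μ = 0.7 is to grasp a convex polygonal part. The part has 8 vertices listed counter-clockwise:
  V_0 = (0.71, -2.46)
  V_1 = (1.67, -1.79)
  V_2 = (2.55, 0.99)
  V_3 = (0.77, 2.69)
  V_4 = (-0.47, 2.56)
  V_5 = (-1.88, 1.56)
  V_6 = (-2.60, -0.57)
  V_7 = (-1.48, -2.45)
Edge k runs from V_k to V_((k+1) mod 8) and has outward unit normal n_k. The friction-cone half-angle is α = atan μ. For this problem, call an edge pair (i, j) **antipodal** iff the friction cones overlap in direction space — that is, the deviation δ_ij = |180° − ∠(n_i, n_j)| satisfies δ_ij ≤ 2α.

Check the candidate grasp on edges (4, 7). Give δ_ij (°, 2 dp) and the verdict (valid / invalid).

α = atan 0.7 = 34.99°;  2α = 69.98°
edge 4: e_4 = (-1.41, -1.00);  n_4 = (-0.5785, +0.8157)
edge 7: e_7 = (+2.19, -0.01);  n_7 = (-0.0046, -1.0000)
∠(n_4, n_7) = 144.39°
δ = |180° − 144.39°| = 35.61°
35.61° ≤ 2α = 69.98°  →  valid

δ = 35.61°, valid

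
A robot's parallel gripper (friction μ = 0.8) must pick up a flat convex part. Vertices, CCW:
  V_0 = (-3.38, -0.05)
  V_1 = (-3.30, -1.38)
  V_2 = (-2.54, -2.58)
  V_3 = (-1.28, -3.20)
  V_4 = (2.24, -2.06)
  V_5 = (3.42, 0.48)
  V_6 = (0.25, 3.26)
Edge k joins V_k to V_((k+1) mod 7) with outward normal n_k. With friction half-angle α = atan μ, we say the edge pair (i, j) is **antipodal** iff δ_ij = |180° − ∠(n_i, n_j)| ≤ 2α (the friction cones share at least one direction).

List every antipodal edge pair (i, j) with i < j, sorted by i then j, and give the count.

count = 10; pairs: (0,3), (0,4), (0,5), (1,4), (1,5), (2,5), (2,6), (3,5), (3,6), (4,6)

α = atan 0.8 = 38.66°;  2α = 77.32°
n_0 = (-0.9982, -0.0600)
n_1 = (-0.8448, -0.5351)
n_2 = (-0.4415, -0.8973)
n_3 = (+0.3081, -0.9514)
n_4 = (+0.9069, -0.4213)
n_5 = (+0.6593, +0.7518)
n_6 = (-0.6738, +0.7389)
  (0,1): δ = 151.09°  ·
  (0,2): δ = 119.64°  ·
  (0,3): δ = 75.50°  ✓
  (0,4): δ = 28.36°  ✓
  (0,5): δ = 45.31°  ✓
  (0,6): δ = 128.92°  ·
  (1,2): δ = 148.55°  ·
  (1,3): δ = 104.40°  ·
  (1,4): δ = 57.27°  ✓
  (1,5): δ = 16.40°  ✓
  (1,6): δ = 100.01°  ·
  (2,3): δ = 135.85°  ·
  (2,4): δ = 88.72°  ·
  (2,5): δ = 15.05°  ✓
  (2,6): δ = 68.56°  ✓
  (3,4): δ = 132.86°  ·
  (3,5): δ = 59.20°  ✓
  (3,6): δ = 24.41°  ✓
  (4,5): δ = 106.33°  ·
  (4,6): δ = 22.72°  ✓
  (5,6): δ = 96.39°  ·
antipodal pairs: 10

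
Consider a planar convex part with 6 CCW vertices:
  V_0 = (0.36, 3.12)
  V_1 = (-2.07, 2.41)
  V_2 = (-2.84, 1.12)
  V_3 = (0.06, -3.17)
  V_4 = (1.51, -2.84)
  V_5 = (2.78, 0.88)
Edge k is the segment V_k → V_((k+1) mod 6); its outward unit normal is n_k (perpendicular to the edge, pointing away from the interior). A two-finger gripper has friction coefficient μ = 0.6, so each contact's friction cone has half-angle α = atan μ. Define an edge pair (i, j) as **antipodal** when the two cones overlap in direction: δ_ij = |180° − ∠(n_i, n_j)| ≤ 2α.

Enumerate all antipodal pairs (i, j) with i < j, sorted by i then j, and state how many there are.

α = atan 0.6 = 30.96°;  2α = 61.93°
n_0 = (-0.2805, +0.9599)
n_1 = (-0.8587, +0.5125)
n_2 = (-0.8285, -0.5600)
n_3 = (+0.2219, -0.9751)
n_4 = (+0.9464, -0.3231)
n_5 = (+0.6793, +0.7339)
  (0,1): δ = 137.12°  ·
  (0,2): δ = 72.23°  ·
  (0,3): δ = 3.47°  ✓
  (0,4): δ = 54.86°  ✓
  (0,5): δ = 120.92°  ·
  (1,2): δ = 115.11°  ·
  (1,3): δ = 46.35°  ✓
  (1,4): δ = 11.98°  ✓
  (1,5): δ = 78.04°  ·
  (2,3): δ = 111.24°  ·
  (2,4): δ = 52.91°  ✓
  (2,5): δ = 13.15°  ✓
  (3,4): δ = 121.67°  ·
  (3,5): δ = 55.61°  ✓
  (4,5): δ = 113.94°  ·
antipodal pairs: 7

count = 7; pairs: (0,3), (0,4), (1,3), (1,4), (2,4), (2,5), (3,5)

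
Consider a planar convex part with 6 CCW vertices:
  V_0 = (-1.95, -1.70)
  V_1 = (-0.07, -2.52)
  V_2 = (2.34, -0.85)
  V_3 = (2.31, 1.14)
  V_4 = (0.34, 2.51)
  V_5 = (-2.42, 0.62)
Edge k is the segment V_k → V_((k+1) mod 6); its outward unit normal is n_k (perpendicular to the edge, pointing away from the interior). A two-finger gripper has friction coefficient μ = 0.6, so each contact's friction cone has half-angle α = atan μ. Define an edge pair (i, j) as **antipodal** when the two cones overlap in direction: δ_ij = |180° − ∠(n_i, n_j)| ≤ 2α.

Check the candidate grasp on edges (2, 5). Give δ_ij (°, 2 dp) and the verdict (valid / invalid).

δ = 10.59°, valid

α = atan 0.6 = 30.96°;  2α = 61.93°
edge 2: e_2 = (-0.03, +1.99);  n_2 = (+0.9999, +0.0151)
edge 5: e_5 = (+0.47, -2.32);  n_5 = (-0.9801, -0.1986)
∠(n_2, n_5) = 169.41°
δ = |180° − 169.41°| = 10.59°
10.59° ≤ 2α = 61.93°  →  valid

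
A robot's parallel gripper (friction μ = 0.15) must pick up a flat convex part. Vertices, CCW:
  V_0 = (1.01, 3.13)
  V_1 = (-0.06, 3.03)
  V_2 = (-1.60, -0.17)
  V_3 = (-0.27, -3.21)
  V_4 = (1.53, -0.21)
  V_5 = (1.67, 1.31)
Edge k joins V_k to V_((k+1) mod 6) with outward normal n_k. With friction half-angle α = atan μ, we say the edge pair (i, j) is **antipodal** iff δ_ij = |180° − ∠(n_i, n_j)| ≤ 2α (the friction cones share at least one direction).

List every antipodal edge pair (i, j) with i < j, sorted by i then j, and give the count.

α = atan 0.15 = 8.53°;  2α = 17.06°
n_0 = (-0.0931, +0.9957)
n_1 = (-0.9011, +0.4336)
n_2 = (-0.9162, -0.4008)
n_3 = (+0.8575, -0.5145)
n_4 = (+0.9958, -0.0917)
n_5 = (+0.9401, +0.3409)
  (0,1): δ = 121.04°  ·
  (0,2): δ = 71.71°  ·
  (0,3): δ = 53.70°  ·
  (0,4): δ = 79.40°  ·
  (0,5): δ = 104.59°  ·
  (1,2): δ = 130.67°  ·
  (1,3): δ = 5.26°  ✓
  (1,4): δ = 20.44°  ·
  (1,5): δ = 45.63°  ·
  (2,3): δ = 54.59°  ·
  (2,4): δ = 28.89°  ·
  (2,5): δ = 3.70°  ✓
  (3,4): δ = 154.30°  ·
  (3,5): δ = 129.10°  ·
  (4,5): δ = 154.81°  ·
antipodal pairs: 2

count = 2; pairs: (1,3), (2,5)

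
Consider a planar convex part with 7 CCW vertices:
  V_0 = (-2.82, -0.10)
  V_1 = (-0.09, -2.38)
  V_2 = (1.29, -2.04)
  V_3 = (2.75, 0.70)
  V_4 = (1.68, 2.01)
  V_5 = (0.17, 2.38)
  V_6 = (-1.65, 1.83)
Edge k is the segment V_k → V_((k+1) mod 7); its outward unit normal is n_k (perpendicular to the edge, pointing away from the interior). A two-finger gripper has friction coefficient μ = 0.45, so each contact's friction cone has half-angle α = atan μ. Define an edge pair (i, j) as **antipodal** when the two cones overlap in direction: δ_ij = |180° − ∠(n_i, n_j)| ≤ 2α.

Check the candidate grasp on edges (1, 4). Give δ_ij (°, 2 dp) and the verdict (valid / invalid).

α = atan 0.45 = 24.23°;  2α = 48.46°
edge 1: e_1 = (+1.38, +0.34);  n_1 = (+0.2392, -0.9710)
edge 4: e_4 = (-1.51, +0.37);  n_4 = (+0.2380, +0.9713)
∠(n_1, n_4) = 152.39°
δ = |180° − 152.39°| = 27.61°
27.61° ≤ 2α = 48.46°  →  valid

δ = 27.61°, valid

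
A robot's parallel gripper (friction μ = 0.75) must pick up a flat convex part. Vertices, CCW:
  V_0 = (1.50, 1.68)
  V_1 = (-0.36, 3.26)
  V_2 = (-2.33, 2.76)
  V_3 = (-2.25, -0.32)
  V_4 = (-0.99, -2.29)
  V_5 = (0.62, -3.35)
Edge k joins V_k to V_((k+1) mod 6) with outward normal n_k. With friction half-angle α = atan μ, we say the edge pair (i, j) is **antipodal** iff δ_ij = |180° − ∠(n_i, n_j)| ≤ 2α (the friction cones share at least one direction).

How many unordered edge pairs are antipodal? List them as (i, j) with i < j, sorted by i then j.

count = 9; pairs: (0,2), (0,3), (0,4), (1,3), (1,4), (1,5), (2,5), (3,5), (4,5)

α = atan 0.75 = 36.87°;  2α = 73.74°
n_0 = (+0.6474, +0.7621)
n_1 = (-0.2460, +0.9693)
n_2 = (-0.9997, -0.0260)
n_3 = (-0.8424, -0.5388)
n_4 = (-0.5499, -0.8352)
n_5 = (+0.9850, -0.1723)
  (0,1): δ = 125.41°  ·
  (0,2): δ = 48.17°  ✓
  (0,3): δ = 17.05°  ✓
  (0,4): δ = 6.99°  ✓
  (0,5): δ = 120.42°  ·
  (1,2): δ = 102.75°  ·
  (1,3): δ = 71.64°  ✓
  (1,4): δ = 47.60°  ✓
  (1,5): δ = 65.84°  ✓
  (2,3): δ = 148.89°  ·
  (2,4): δ = 124.85°  ·
  (2,5): δ = 11.41°  ✓
  (3,4): δ = 155.96°  ·
  (3,5): δ = 42.53°  ✓
  (4,5): δ = 66.56°  ✓
antipodal pairs: 9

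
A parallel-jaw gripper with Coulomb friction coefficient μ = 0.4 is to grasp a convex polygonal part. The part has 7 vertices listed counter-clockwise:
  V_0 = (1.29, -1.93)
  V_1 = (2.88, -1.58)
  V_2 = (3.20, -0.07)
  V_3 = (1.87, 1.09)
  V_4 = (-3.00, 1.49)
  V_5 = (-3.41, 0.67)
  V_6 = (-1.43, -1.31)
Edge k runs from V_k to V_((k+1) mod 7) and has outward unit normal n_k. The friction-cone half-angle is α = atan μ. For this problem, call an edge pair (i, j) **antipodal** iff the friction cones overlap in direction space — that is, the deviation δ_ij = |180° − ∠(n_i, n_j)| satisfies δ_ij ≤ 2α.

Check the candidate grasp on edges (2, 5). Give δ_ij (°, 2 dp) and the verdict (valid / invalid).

α = atan 0.4 = 21.80°;  2α = 43.60°
edge 2: e_2 = (-1.33, +1.16);  n_2 = (+0.6573, +0.7536)
edge 5: e_5 = (+1.98, -1.98);  n_5 = (-0.7071, -0.7071)
∠(n_2, n_5) = 176.09°
δ = |180° − 176.09°| = 3.91°
3.91° ≤ 2α = 43.60°  →  valid

δ = 3.91°, valid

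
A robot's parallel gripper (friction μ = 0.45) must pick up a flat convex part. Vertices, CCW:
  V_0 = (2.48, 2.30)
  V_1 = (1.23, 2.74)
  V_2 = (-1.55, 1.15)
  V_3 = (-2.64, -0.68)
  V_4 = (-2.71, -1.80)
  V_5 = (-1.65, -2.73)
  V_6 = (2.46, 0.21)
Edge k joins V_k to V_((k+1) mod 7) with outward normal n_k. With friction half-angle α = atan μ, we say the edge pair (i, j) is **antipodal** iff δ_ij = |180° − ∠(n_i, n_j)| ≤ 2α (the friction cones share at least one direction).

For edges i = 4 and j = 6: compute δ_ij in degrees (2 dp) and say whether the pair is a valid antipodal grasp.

α = atan 0.45 = 24.23°;  2α = 48.46°
edge 4: e_4 = (+1.06, -0.93);  n_4 = (-0.6595, -0.7517)
edge 6: e_6 = (+0.02, +2.09);  n_6 = (+1.0000, -0.0096)
∠(n_4, n_6) = 130.71°
δ = |180° − 130.71°| = 49.29°
49.29° > 2α = 48.46°  →  invalid

δ = 49.29°, invalid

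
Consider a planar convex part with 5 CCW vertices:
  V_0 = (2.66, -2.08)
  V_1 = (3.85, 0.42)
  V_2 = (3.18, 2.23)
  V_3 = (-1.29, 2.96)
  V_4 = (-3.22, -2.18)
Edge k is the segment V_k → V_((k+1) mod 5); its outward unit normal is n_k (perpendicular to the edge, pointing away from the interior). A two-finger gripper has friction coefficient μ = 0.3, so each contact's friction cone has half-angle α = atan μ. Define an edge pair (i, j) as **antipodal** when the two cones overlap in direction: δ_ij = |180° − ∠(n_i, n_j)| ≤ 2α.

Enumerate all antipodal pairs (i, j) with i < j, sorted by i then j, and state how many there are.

count = 2; pairs: (0,3), (2,4)

α = atan 0.3 = 16.70°;  2α = 33.40°
n_0 = (+0.9029, -0.4298)
n_1 = (+0.9378, +0.3471)
n_2 = (+0.1612, +0.9869)
n_3 = (-0.9362, +0.3515)
n_4 = (+0.0170, -0.9999)
  (0,1): δ = 134.23°  ·
  (0,2): δ = 73.82°  ·
  (0,3): δ = 4.87°  ✓
  (0,4): δ = 116.43°  ·
  (1,2): δ = 119.59°  ·
  (1,3): δ = 40.89°  ·
  (1,4): δ = 70.66°  ·
  (2,3): δ = 101.31°  ·
  (2,4): δ = 10.25°  ✓
  (3,4): δ = 68.45°  ·
antipodal pairs: 2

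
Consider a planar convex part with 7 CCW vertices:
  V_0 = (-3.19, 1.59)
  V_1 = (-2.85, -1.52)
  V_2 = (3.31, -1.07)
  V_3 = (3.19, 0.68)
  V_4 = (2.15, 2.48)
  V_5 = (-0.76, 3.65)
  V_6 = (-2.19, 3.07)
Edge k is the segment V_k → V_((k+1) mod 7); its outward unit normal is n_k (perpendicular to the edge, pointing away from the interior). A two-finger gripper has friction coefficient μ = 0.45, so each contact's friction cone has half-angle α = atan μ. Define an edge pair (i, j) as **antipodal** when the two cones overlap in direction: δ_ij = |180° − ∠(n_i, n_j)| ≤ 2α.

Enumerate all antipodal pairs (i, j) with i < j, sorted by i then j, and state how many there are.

α = atan 0.45 = 24.23°;  2α = 48.46°
n_0 = (-0.9941, -0.1087)
n_1 = (+0.0729, -0.9973)
n_2 = (+0.9977, +0.0684)
n_3 = (+0.8659, +0.5003)
n_4 = (+0.3730, +0.9278)
n_5 = (-0.3759, +0.9267)
n_6 = (-0.8286, +0.5599)
  (0,1): δ = 92.06°  ·
  (0,2): δ = 2.32°  ✓
  (0,3): δ = 23.78°  ✓
  (0,4): δ = 61.86°  ·
  (0,5): δ = 105.84°  ·
  (0,6): δ = 139.71°  ·
  (1,2): δ = 90.26°  ·
  (1,3): δ = 64.16°  ·
  (1,4): δ = 26.08°  ✓
  (1,5): δ = 17.90°  ✓
  (1,6): δ = 51.78°  ·
  (2,3): δ = 153.90°  ·
  (2,4): δ = 115.83°  ·
  (2,5): δ = 71.85°  ·
  (2,6): δ = 37.97°  ✓
  (3,4): δ = 141.92°  ·
  (3,5): δ = 97.94°  ·
  (3,6): δ = 64.06°  ·
  (4,5): δ = 136.02°  ·
  (4,6): δ = 102.14°  ·
  (5,6): δ = 146.12°  ·
antipodal pairs: 5

count = 5; pairs: (0,2), (0,3), (1,4), (1,5), (2,6)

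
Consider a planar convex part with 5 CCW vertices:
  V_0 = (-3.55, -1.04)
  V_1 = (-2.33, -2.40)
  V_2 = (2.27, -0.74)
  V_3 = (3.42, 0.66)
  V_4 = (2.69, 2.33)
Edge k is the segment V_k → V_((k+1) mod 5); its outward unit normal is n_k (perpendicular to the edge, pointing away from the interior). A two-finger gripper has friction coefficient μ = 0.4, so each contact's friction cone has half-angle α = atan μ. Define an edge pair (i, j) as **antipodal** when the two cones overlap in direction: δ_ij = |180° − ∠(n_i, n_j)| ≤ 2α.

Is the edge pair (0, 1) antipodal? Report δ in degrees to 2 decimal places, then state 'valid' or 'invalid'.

α = atan 0.4 = 21.80°;  2α = 43.60°
edge 0: e_0 = (+1.22, -1.36);  n_0 = (-0.7444, -0.6678)
edge 1: e_1 = (+4.60, +1.66);  n_1 = (+0.3394, -0.9406)
∠(n_0, n_1) = 67.95°
δ = |180° − 67.95°| = 112.05°
112.05° > 2α = 43.60°  →  invalid

δ = 112.05°, invalid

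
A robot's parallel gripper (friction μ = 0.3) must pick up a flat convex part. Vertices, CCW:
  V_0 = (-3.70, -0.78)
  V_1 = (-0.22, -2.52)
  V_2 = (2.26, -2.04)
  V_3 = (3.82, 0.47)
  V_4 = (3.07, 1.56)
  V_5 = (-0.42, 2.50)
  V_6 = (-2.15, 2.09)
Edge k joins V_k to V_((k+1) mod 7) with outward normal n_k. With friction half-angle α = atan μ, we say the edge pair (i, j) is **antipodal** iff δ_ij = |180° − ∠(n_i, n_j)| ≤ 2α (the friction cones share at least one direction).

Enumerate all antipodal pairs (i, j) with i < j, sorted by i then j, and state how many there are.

count = 5; pairs: (0,3), (0,4), (1,4), (1,5), (2,6)

α = atan 0.3 = 16.70°;  2α = 33.40°
n_0 = (-0.4472, -0.8944)
n_1 = (+0.1900, -0.9818)
n_2 = (+0.8493, -0.5279)
n_3 = (+0.8238, +0.5668)
n_4 = (+0.2601, +0.9656)
n_5 = (-0.2306, +0.9730)
n_6 = (-0.8799, +0.4752)
  (0,1): δ = 142.48°  ·
  (0,2): δ = 95.30°  ·
  (0,3): δ = 28.90°  ✓
  (0,4): δ = 11.49°  ✓
  (0,5): δ = 39.90°  ·
  (0,6): δ = 88.19°  ·
  (1,2): δ = 132.82°  ·
  (1,3): δ = 66.42°  ·
  (1,4): δ = 26.03°  ✓
  (1,5): δ = 2.38°  ✓
  (1,6): δ = 50.67°  ·
  (2,3): δ = 113.61°  ·
  (2,4): δ = 73.21°  ·
  (2,5): δ = 44.81°  ·
  (2,6): δ = 3.49°  ✓
  (3,4): δ = 139.61°  ·
  (3,5): δ = 111.20°  ·
  (3,6): δ = 62.90°  ·
  (4,5): δ = 151.59°  ·
  (4,6): δ = 103.30°  ·
  (5,6): δ = 131.70°  ·
antipodal pairs: 5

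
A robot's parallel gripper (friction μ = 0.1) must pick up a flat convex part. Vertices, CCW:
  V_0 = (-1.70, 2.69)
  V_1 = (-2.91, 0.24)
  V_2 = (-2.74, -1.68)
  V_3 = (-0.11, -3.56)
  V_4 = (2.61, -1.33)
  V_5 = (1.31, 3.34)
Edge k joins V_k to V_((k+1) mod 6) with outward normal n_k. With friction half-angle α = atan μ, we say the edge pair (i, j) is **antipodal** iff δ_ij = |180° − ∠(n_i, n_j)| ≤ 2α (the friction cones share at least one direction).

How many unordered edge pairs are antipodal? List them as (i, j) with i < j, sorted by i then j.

count = 1; pairs: (1,4)

α = atan 0.1 = 5.71°;  2α = 11.42°
n_0 = (-0.8966, +0.4428)
n_1 = (-0.9961, -0.0882)
n_2 = (-0.5815, -0.8135)
n_3 = (+0.6340, -0.7733)
n_4 = (+0.9634, +0.2682)
n_5 = (-0.2111, +0.9775)
  (0,1): δ = 148.66°  ·
  (0,2): δ = 99.27°  ·
  (0,3): δ = 24.37°  ·
  (0,4): δ = 41.84°  ·
  (0,5): δ = 128.47°  ·
  (1,2): δ = 130.62°  ·
  (1,3): δ = 55.71°  ·
  (1,4): δ = 10.50°  ✓
  (1,5): δ = 97.13°  ·
  (2,3): δ = 105.10°  ·
  (2,4): δ = 38.89°  ·
  (2,5): δ = 47.74°  ·
  (3,4): δ = 113.79°  ·
  (3,5): δ = 27.16°  ·
  (4,5): δ = 93.37°  ·
antipodal pairs: 1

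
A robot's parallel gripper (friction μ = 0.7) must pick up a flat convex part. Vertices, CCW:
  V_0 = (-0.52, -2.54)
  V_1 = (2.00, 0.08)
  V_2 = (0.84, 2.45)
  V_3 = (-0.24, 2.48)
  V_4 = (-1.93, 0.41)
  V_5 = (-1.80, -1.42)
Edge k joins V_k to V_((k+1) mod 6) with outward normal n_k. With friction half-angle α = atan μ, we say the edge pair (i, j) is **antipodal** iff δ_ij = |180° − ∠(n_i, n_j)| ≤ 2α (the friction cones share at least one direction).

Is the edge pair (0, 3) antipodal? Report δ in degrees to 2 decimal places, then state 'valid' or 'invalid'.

α = atan 0.7 = 34.99°;  2α = 69.98°
edge 0: e_0 = (+2.52, +2.62);  n_0 = (+0.7207, -0.6932)
edge 3: e_3 = (-1.69, -2.07);  n_3 = (-0.7746, +0.6324)
∠(n_0, n_3) = 175.34°
δ = |180° − 175.34°| = 4.66°
4.66° ≤ 2α = 69.98°  →  valid

δ = 4.66°, valid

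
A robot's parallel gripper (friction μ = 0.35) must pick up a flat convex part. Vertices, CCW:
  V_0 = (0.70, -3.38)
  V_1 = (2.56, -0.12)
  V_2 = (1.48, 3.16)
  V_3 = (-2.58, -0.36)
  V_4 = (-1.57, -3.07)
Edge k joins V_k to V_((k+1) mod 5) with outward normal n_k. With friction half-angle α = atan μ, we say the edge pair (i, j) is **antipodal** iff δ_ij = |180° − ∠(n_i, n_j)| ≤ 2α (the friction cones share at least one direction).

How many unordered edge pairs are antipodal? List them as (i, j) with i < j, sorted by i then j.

α = atan 0.35 = 19.29°;  2α = 38.58°
n_0 = (+0.8686, -0.4956)
n_1 = (+0.9498, +0.3128)
n_2 = (-0.6551, +0.7556)
n_3 = (-0.9370, -0.3492)
n_4 = (-0.1353, -0.9908)
  (0,1): δ = 132.07°  ·
  (0,2): δ = 19.37°  ✓
  (0,3): δ = 50.15°  ·
  (0,4): δ = 111.93°  ·
  (1,2): δ = 67.30°  ·
  (1,3): δ = 2.22°  ✓
  (1,4): δ = 64.00°  ·
  (2,3): δ = 110.49°  ·
  (2,4): δ = 48.70°  ·
  (3,4): δ = 118.22°  ·
antipodal pairs: 2

count = 2; pairs: (0,2), (1,3)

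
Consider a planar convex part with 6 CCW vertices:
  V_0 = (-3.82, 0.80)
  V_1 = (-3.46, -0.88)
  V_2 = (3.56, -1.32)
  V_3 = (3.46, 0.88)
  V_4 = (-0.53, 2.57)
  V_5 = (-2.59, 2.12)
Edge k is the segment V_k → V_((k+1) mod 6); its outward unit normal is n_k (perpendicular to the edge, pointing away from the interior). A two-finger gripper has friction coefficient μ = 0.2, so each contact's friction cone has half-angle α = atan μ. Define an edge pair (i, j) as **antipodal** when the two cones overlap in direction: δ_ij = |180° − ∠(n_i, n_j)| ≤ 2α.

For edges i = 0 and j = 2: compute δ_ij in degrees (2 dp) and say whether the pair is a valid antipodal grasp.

α = atan 0.2 = 11.31°;  2α = 22.62°
edge 0: e_0 = (+0.36, -1.68);  n_0 = (-0.9778, -0.2095)
edge 2: e_2 = (-0.10, +2.20);  n_2 = (+0.9990, +0.0454)
∠(n_0, n_2) = 170.51°
δ = |180° − 170.51°| = 9.49°
9.49° ≤ 2α = 22.62°  →  valid

δ = 9.49°, valid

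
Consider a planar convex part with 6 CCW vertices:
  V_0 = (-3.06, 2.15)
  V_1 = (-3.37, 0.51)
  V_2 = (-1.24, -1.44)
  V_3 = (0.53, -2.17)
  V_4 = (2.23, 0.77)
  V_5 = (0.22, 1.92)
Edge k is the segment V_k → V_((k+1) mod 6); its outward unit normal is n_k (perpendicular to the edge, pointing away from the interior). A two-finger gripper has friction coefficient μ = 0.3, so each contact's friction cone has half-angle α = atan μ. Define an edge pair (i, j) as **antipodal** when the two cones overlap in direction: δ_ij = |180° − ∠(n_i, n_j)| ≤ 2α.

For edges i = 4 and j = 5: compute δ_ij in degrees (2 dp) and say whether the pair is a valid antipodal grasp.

δ = 154.24°, invalid

α = atan 0.3 = 16.70°;  2α = 33.40°
edge 4: e_4 = (-2.01, +1.15);  n_4 = (+0.4966, +0.8680)
edge 5: e_5 = (-3.28, +0.23);  n_5 = (+0.0700, +0.9976)
∠(n_4, n_5) = 25.76°
δ = |180° − 25.76°| = 154.24°
154.24° > 2α = 33.40°  →  invalid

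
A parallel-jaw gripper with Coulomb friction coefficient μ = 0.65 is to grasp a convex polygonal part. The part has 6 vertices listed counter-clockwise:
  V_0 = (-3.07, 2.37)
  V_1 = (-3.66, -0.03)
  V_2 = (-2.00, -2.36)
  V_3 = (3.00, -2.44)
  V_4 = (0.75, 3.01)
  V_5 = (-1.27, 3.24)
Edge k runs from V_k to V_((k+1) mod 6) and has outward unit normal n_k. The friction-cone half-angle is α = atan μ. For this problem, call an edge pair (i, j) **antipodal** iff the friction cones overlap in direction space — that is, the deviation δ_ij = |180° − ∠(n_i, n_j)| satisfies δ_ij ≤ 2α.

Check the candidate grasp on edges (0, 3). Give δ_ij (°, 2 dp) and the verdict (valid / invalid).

α = atan 0.65 = 33.02°;  2α = 66.05°
edge 0: e_0 = (-0.59, -2.40);  n_0 = (-0.9711, +0.2387)
edge 3: e_3 = (-2.25, +5.45);  n_3 = (+0.9243, +0.3816)
∠(n_0, n_3) = 143.76°
δ = |180° − 143.76°| = 36.24°
36.24° ≤ 2α = 66.05°  →  valid

δ = 36.24°, valid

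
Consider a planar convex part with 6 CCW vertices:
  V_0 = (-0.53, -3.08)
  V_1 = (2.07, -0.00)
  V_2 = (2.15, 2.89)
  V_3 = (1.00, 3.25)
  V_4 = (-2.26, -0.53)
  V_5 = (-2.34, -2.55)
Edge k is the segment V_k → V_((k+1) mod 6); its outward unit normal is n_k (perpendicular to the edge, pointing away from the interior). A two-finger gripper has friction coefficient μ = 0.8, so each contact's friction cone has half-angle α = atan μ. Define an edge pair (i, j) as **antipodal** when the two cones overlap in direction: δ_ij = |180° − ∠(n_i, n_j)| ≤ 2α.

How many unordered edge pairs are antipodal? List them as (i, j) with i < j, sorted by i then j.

α = atan 0.8 = 38.66°;  2α = 77.32°
n_0 = (+0.7641, -0.6451)
n_1 = (+0.9996, -0.0277)
n_2 = (+0.2987, +0.9543)
n_3 = (-0.7573, +0.6531)
n_4 = (-0.9992, +0.0396)
n_5 = (-0.2810, -0.9597)
  (0,1): δ = 141.42°  ·
  (0,2): δ = 67.21°  ✓
  (0,3): δ = 0.61°  ✓
  (0,4): δ = 37.90°  ✓
  (0,5): δ = 113.85°  ·
  (1,2): δ = 105.80°  ·
  (1,3): δ = 39.19°  ✓
  (1,4): δ = 0.68°  ✓
  (1,5): δ = 75.26°  ✓
  (2,3): δ = 113.39°  ·
  (2,4): δ = 74.89°  ✓
  (2,5): δ = 1.06°  ✓
  (3,4): δ = 141.49°  ·
  (3,5): δ = 65.55°  ✓
  (4,5): δ = 104.05°  ·
antipodal pairs: 9

count = 9; pairs: (0,2), (0,3), (0,4), (1,3), (1,4), (1,5), (2,4), (2,5), (3,5)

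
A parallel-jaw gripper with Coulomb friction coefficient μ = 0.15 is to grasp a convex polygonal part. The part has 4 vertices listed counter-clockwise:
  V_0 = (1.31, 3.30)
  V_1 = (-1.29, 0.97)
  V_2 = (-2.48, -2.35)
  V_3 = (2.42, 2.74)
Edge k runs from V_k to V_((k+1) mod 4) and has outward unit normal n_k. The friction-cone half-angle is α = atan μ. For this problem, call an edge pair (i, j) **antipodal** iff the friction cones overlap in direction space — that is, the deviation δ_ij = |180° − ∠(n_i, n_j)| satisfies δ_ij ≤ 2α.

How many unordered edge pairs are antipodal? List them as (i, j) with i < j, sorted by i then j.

count = 1; pairs: (0,2)

α = atan 0.15 = 8.53°;  2α = 17.06°
n_0 = (-0.6674, +0.7447)
n_1 = (-0.9414, +0.3374)
n_2 = (+0.7204, -0.6935)
n_3 = (+0.4504, +0.8928)
  (0,1): δ = 151.58°  ·
  (0,2): δ = 4.22°  ✓
  (0,3): δ = 111.36°  ·
  (1,2): δ = 24.19°  ·
  (1,3): δ = 82.95°  ·
  (2,3): δ = 72.86°  ·
antipodal pairs: 1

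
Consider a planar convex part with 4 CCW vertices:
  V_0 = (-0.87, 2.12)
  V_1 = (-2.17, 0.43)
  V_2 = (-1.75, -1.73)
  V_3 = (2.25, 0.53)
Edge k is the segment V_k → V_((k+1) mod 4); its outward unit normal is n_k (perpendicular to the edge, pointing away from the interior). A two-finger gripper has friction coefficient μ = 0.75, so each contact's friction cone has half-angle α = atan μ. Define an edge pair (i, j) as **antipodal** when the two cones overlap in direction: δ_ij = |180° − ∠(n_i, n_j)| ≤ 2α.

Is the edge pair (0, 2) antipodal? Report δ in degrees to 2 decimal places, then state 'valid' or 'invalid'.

α = atan 0.75 = 36.87°;  2α = 73.74°
edge 0: e_0 = (-1.30, -1.69);  n_0 = (-0.7926, +0.6097)
edge 2: e_2 = (+4.00, +2.26);  n_2 = (+0.4919, -0.8706)
∠(n_0, n_2) = 157.04°
δ = |180° − 157.04°| = 22.96°
22.96° ≤ 2α = 73.74°  →  valid

δ = 22.96°, valid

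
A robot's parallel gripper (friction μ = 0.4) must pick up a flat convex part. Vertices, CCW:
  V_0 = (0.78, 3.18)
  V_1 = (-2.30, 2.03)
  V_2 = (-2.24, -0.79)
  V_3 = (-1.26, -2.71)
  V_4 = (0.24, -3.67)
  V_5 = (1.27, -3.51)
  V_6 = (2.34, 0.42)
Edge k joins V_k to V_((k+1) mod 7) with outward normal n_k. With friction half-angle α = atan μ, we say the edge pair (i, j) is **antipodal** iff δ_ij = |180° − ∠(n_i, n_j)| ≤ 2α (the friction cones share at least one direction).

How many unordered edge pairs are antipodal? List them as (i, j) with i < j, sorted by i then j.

α = atan 0.4 = 21.80°;  2α = 43.60°
n_0 = (-0.3498, +0.9368)
n_1 = (-0.9998, -0.0213)
n_2 = (-0.8907, -0.4546)
n_3 = (-0.5391, -0.8423)
n_4 = (+0.1535, -0.9881)
n_5 = (+0.9649, -0.2627)
n_6 = (+0.8706, +0.4921)
  (0,1): δ = 109.26°  ·
  (0,2): δ = 83.43°  ·
  (0,3): δ = 53.09°  ·
  (0,4): δ = 11.64°  ✓
  (0,5): δ = 54.30°  ·
  (0,6): δ = 99.00°  ·
  (1,2): δ = 154.18°  ·
  (1,3): δ = 123.84°  ·
  (1,4): δ = 82.39°  ·
  (1,5): δ = 16.45°  ✓
  (1,6): δ = 28.26°  ✓
  (2,3): δ = 149.66°  ·
  (2,4): δ = 108.21°  ·
  (2,5): δ = 42.27°  ✓
  (2,6): δ = 2.44°  ✓
  (3,4): δ = 138.55°  ·
  (3,5): δ = 72.61°  ·
  (3,6): δ = 27.90°  ✓
  (4,5): δ = 114.06°  ·
  (4,6): δ = 69.35°  ·
  (5,6): δ = 135.29°  ·
antipodal pairs: 6

count = 6; pairs: (0,4), (1,5), (1,6), (2,5), (2,6), (3,6)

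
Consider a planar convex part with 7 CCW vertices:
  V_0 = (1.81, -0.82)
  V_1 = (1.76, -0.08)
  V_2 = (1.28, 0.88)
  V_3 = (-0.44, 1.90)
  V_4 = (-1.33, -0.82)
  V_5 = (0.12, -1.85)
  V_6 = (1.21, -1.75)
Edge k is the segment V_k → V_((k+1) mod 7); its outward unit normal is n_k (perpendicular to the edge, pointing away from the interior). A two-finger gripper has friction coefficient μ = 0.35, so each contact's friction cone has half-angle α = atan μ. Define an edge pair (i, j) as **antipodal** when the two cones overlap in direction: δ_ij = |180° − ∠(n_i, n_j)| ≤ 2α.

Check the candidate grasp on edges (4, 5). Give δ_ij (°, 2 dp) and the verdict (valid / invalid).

α = atan 0.35 = 19.29°;  2α = 38.58°
edge 4: e_4 = (+1.45, -1.03);  n_4 = (-0.5791, -0.8153)
edge 5: e_5 = (+1.09, +0.10);  n_5 = (+0.0914, -0.9958)
∠(n_4, n_5) = 40.63°
δ = |180° − 40.63°| = 139.37°
139.37° > 2α = 38.58°  →  invalid

δ = 139.37°, invalid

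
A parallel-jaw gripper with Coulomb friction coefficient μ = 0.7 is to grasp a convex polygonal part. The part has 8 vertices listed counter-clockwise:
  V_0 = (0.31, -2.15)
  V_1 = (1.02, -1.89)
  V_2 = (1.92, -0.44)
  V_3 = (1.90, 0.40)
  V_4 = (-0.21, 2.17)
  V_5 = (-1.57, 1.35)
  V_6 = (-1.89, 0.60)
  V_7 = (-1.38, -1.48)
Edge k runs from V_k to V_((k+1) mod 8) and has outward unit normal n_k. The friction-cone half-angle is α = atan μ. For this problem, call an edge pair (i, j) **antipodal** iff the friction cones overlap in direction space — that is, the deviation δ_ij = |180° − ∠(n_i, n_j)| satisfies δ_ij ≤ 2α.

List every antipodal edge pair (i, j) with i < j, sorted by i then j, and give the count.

count = 13; pairs: (0,3), (0,4), (0,5), (1,4), (1,5), (1,6), (2,4), (2,5), (2,6), (2,7), (3,6), (3,7), (4,7)

α = atan 0.7 = 34.99°;  2α = 69.98°
n_0 = (+0.3439, -0.9390)
n_1 = (+0.8496, -0.5274)
n_2 = (+0.9997, +0.0238)
n_3 = (+0.6427, +0.7661)
n_4 = (-0.5163, +0.8564)
n_5 = (-0.9198, +0.3924)
n_6 = (-0.9712, -0.2381)
n_7 = (-0.3685, -0.9296)
  (0,1): δ = 141.94°  ·
  (0,2): δ = 108.75°  ·
  (0,3): δ = 60.10°  ✓
  (0,4): δ = 10.97°  ✓
  (0,5): δ = 46.78°  ✓
  (0,6): δ = 83.66°  ·
  (0,7): δ = 138.26°  ·
  (1,2): δ = 146.81°  ·
  (1,3): δ = 98.16°  ·
  (1,4): δ = 27.09°  ✓
  (1,5): δ = 8.72°  ✓
  (1,6): δ = 45.60°  ✓
  (1,7): δ = 100.20°  ·
  (2,3): δ = 131.36°  ·
  (2,4): δ = 60.28°  ✓
  (2,5): δ = 24.47°  ✓
  (2,6): δ = 12.41°  ✓
  (2,7): δ = 67.01°  ✓
  (3,4): δ = 108.92°  ·
  (3,5): δ = 73.11°  ·
  (3,6): δ = 36.23°  ✓
  (3,7): δ = 18.37°  ✓
  (4,5): δ = 144.19°  ·
  (4,6): δ = 107.31°  ·
  (4,7): δ = 52.71°  ✓
  (5,6): δ = 143.12°  ·
  (5,7): δ = 88.52°  ·
  (6,7): δ = 125.40°  ·
antipodal pairs: 13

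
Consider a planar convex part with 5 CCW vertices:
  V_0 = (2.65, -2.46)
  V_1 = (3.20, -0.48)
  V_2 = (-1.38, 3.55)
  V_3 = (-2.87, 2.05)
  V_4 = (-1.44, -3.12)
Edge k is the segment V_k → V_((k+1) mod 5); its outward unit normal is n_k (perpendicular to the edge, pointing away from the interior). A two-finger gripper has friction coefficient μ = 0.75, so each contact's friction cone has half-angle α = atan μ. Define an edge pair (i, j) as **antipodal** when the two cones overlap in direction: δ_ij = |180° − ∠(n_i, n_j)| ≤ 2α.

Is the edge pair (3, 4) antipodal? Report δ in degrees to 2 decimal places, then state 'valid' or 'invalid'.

α = atan 0.75 = 36.87°;  2α = 73.74°
edge 3: e_3 = (+1.43, -5.17);  n_3 = (-0.9638, -0.2666)
edge 4: e_4 = (+4.09, +0.66);  n_4 = (+0.1593, -0.9872)
∠(n_3, n_4) = 83.71°
δ = |180° − 83.71°| = 96.29°
96.29° > 2α = 73.74°  →  invalid

δ = 96.29°, invalid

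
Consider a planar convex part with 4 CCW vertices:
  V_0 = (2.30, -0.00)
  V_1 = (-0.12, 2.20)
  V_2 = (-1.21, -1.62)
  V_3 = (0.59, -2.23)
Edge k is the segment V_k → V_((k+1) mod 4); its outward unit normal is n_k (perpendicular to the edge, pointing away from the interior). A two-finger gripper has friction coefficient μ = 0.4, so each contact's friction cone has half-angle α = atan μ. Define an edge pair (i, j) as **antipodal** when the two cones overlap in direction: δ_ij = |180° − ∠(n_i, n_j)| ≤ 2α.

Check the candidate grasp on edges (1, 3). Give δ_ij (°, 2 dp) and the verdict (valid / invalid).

δ = 21.56°, valid

α = atan 0.4 = 21.80°;  2α = 43.60°
edge 1: e_1 = (-1.09, -3.82);  n_1 = (-0.9616, +0.2744)
edge 3: e_3 = (+1.71, +2.23);  n_3 = (+0.7935, -0.6085)
∠(n_1, n_3) = 158.44°
δ = |180° − 158.44°| = 21.56°
21.56° ≤ 2α = 43.60°  →  valid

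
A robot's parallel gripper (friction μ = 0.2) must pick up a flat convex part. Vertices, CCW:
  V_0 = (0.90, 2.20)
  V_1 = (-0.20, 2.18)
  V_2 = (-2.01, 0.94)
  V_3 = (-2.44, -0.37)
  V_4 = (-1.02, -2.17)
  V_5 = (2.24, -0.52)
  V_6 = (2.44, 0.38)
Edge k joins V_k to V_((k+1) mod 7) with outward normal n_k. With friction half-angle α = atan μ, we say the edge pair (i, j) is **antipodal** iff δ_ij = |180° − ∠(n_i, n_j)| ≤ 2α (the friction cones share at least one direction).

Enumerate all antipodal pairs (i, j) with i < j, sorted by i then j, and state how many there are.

count = 3; pairs: (1,4), (2,5), (3,6)

α = atan 0.2 = 11.31°;  2α = 22.62°
n_0 = (-0.0182, +0.9998)
n_1 = (-0.5652, +0.8250)
n_2 = (-0.9501, +0.3119)
n_3 = (-0.7851, -0.6194)
n_4 = (+0.4516, -0.8922)
n_5 = (+0.9762, -0.2169)
n_6 = (+0.7634, +0.6459)
  (0,1): δ = 146.63°  ·
  (0,2): δ = 109.21°  ·
  (0,3): δ = 52.77°  ·
  (0,4): δ = 25.80°  ·
  (0,5): δ = 76.43°  ·
  (0,6): δ = 129.19°  ·
  (1,2): δ = 142.59°  ·
  (1,3): δ = 86.14°  ·
  (1,4): δ = 7.57°  ✓
  (1,5): δ = 43.06°  ·
  (1,6): δ = 95.82°  ·
  (2,3): δ = 123.56°  ·
  (2,4): δ = 44.98°  ·
  (2,5): δ = 5.64°  ✓
  (2,6): δ = 58.41°  ·
  (3,4): δ = 101.42°  ·
  (3,5): δ = 50.80°  ·
  (3,6): δ = 1.97°  ✓
  (4,5): δ = 129.37°  ·
  (4,6): δ = 76.61°  ·
  (5,6): δ = 127.23°  ·
antipodal pairs: 3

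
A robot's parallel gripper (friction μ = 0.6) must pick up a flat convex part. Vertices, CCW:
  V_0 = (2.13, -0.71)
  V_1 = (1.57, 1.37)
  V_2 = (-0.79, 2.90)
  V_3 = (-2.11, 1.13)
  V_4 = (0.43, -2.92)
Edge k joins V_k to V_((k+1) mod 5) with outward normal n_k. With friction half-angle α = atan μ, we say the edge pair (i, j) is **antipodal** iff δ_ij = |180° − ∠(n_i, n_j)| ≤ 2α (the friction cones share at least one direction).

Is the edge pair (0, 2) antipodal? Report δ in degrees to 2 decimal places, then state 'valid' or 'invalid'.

δ = 51.78°, valid

α = atan 0.6 = 30.96°;  2α = 61.93°
edge 0: e_0 = (-0.56, +2.08);  n_0 = (+0.9656, +0.2600)
edge 2: e_2 = (-1.32, -1.77);  n_2 = (-0.8016, +0.5978)
∠(n_0, n_2) = 128.22°
δ = |180° − 128.22°| = 51.78°
51.78° ≤ 2α = 61.93°  →  valid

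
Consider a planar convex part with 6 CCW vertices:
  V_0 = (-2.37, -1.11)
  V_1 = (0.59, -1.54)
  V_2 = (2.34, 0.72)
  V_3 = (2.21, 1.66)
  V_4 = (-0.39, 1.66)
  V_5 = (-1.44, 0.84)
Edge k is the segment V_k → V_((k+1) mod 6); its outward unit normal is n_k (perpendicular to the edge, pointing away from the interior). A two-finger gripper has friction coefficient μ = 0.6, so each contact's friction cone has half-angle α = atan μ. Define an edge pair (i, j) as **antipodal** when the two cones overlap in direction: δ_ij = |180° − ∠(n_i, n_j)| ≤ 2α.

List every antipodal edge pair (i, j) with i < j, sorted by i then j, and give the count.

count = 7; pairs: (0,3), (0,4), (1,3), (1,4), (1,5), (2,4), (2,5)

α = atan 0.6 = 30.96°;  2α = 61.93°
n_0 = (-0.1438, -0.9896)
n_1 = (+0.7907, -0.6122)
n_2 = (+0.9906, +0.1370)
n_3 = (+0.0000, +1.0000)
n_4 = (-0.6155, +0.7881)
n_5 = (-0.9026, +0.4305)
  (0,1): δ = 119.49°  ·
  (0,2): δ = 73.86°  ·
  (0,3): δ = 8.27°  ✓
  (0,4): δ = 46.25°  ✓
  (0,5): δ = 72.77°  ·
  (1,2): δ = 134.37°  ·
  (1,3): δ = 52.25°  ✓
  (1,4): δ = 14.26°  ✓
  (1,5): δ = 12.25°  ✓
  (2,3): δ = 97.87°  ·
  (2,4): δ = 59.89°  ✓
  (2,5): δ = 33.37°  ✓
  (3,4): δ = 142.01°  ·
  (3,5): δ = 115.50°  ·
  (4,5): δ = 153.49°  ·
antipodal pairs: 7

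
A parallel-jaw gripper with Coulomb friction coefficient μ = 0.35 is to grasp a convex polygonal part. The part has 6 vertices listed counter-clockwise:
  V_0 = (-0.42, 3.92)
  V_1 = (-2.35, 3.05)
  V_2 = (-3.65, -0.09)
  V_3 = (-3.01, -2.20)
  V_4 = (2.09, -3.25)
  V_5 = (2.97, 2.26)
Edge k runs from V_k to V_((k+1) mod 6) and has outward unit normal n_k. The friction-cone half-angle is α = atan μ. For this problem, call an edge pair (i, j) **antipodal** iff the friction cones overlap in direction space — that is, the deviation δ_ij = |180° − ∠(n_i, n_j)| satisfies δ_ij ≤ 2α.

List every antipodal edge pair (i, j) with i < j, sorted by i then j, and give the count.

count = 4; pairs: (0,3), (1,4), (2,4), (3,5)

α = atan 0.35 = 19.29°;  2α = 38.58°
n_0 = (-0.4110, +0.9117)
n_1 = (-0.9239, +0.3825)
n_2 = (-0.9569, -0.2903)
n_3 = (-0.2017, -0.9795)
n_4 = (+0.9875, -0.1577)
n_5 = (+0.4398, +0.8981)
  (0,1): δ = 136.75°  ·
  (0,2): δ = 97.39°  ·
  (0,3): δ = 35.90°  ✓
  (0,4): δ = 56.66°  ·
  (0,5): δ = 129.65°  ·
  (1,2): δ = 140.64°  ·
  (1,3): δ = 79.14°  ·
  (1,4): δ = 13.42°  ✓
  (1,5): δ = 86.40°  ·
  (2,3): δ = 118.51°  ·
  (2,4): δ = 25.95°  ✓
  (2,5): δ = 47.04°  ·
  (3,4): δ = 87.44°  ·
  (3,5): δ = 14.46°  ✓
  (4,5): δ = 107.02°  ·
antipodal pairs: 4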